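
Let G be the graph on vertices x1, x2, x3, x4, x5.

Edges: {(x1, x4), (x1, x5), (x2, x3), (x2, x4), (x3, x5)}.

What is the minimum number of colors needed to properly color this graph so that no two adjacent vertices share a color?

3

The cycle x4-x1-x5-x3-x2-x4 has odd length 5, so it cannot be 2-colored; at least 3 colors are needed.
3 colors suffice: color red → {x4, x5}; color blue → {x1, x3}; color green → {x2}. No two adjacent vertices share a color.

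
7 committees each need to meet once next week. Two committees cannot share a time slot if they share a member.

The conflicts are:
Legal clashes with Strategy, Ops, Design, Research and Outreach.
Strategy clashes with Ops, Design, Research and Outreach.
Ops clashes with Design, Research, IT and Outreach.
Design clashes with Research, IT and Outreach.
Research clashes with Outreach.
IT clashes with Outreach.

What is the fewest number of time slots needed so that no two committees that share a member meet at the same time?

6

Legal, Strategy, Ops, Design, Research, Outreach pairwise conflict, so at least 6 time slots are needed.
6 time slots suffice: time slot 1 → {Outreach}; time slot 2 → {Design}; time slot 3 → {Ops}; time slot 4 → {Research, IT}; time slot 5 → {Strategy}; time slot 6 → {Legal}. Every pair that conflicts lands in different time slots.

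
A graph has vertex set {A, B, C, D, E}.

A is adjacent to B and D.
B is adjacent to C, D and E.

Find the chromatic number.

A, B, D are mutually adjacent, so at least 3 colors are needed.
A valid assignment using 3 colors: A=3, B=1, C=2, D=2, E=2. No two adjacent vertices share a color.

3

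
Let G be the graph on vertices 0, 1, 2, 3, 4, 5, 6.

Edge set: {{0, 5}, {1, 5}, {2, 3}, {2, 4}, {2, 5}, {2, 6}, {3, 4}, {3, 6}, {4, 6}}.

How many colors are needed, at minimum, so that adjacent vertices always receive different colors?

2, 3, 4, 6 form a clique, so at least 4 colors are needed.
4 colors suffice: color a → {0, 1, 2}; color b → {3, 5}; color c → {6}; color d → {4}. Each edge has distinct colors on its endpoints.

4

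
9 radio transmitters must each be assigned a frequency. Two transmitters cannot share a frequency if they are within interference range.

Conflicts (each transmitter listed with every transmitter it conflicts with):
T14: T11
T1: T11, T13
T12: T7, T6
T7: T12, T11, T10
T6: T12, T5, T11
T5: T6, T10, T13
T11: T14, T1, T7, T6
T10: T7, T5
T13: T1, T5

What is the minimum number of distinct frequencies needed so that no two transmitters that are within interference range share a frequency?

3

The cycle T6-T11-T7-T10-T5-T6 has odd length 5, so it cannot be 2-colored; at least 3 frequencies are needed.
Using 3 frequencies: T14=2, T1=2, T12=1, T7=2, T6=2, T5=1, T11=1, T10=3, T13=3. Each listed conflict is separated.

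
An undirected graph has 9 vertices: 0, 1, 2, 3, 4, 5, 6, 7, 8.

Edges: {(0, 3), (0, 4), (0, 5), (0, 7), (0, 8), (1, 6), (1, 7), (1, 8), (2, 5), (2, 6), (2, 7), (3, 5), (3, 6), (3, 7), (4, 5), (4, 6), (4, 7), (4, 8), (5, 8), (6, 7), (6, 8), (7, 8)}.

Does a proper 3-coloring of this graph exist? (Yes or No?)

0, 4, 7, 8 are pairwise adjacent (a clique of size 4), so at least 4 colors are needed.
So 3 colors are not enough.

No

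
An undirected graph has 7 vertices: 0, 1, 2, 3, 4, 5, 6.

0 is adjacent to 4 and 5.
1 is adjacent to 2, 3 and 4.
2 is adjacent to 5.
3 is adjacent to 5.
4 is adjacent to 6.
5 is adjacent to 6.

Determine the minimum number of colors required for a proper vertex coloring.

The cycle 1-4-0-5-3-1 has odd length 5, so it cannot be 2-colored; at least 3 colors are needed.
A valid assignment using 3 colors: 0=b, 1=b, 2=c, 3=c, 4=a, 5=a, 6=b. Every edge joins two different colors.

3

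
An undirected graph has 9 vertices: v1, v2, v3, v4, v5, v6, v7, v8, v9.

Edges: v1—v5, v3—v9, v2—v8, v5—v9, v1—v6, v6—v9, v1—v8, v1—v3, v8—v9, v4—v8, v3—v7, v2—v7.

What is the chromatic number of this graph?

3

The cycle v7-v2-v8-v1-v3-v7 has odd length 5, so it cannot be 2-colored; at least 3 colors are needed.
3 colors suffice: color 1 → {v1, v2, v4, v9}; color 2 → {v3, v5, v6, v8}; color 3 → {v7}. Every edge joins two different colors.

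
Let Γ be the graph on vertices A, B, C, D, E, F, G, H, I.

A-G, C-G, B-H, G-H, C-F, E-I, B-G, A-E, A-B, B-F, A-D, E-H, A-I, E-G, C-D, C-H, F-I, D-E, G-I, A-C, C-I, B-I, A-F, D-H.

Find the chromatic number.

A, E, G, I form a clique, so at least 4 colors are needed.
4 colors suffice: color 1 → {A, H}; color 2 → {D, F, G}; color 3 → {I}; color 4 → {B, C, E}. Every edge joins two different colors.

4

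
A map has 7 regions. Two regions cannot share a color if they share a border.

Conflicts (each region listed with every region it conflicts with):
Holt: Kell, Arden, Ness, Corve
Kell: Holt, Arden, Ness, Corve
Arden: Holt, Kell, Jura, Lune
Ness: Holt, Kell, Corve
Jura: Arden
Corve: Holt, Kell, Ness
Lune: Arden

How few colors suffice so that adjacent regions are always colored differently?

4

Holt, Kell, Ness, Corve pairwise conflict, so at least 4 colors are needed.
A valid assignment using 4 colors: Holt=2, Kell=1, Arden=3, Ness=3, Jura=1, Corve=4, Lune=1. No two conflicting regions share a color.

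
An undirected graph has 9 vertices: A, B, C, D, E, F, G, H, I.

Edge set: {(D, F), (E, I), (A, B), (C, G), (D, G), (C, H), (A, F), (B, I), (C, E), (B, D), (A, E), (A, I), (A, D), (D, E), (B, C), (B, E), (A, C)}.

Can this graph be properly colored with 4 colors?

Yes

The chromatic number is 4. A, B, E, I are pairwise adjacent (a clique of size 4), so at least 4 colors are needed.
4 colors suffice: color red → {A, G, H}; color blue → {B, F}; color green → {C, D, I}; color yellow → {E}.
That is already a proper 4-coloring.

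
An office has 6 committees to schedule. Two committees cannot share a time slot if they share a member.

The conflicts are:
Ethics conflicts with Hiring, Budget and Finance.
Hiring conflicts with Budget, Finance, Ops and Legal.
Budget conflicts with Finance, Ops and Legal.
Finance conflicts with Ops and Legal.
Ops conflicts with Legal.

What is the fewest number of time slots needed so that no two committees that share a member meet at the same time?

5

Hiring, Budget, Finance, Ops, Legal are mutually in conflict, so at least 5 time slots are needed.
A valid assignment using 5 time slots: Ethics=4, Hiring=1, Budget=3, Finance=2, Ops=5, Legal=4. No two conflicting committees share a time slot.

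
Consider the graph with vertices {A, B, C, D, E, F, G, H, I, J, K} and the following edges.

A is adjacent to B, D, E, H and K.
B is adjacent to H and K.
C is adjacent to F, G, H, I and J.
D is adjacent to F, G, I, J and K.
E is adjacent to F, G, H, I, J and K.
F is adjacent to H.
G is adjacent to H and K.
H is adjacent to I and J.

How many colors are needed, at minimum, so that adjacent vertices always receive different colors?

3

A, B, K are mutually adjacent, so at least 3 colors are needed.
One proper 3-coloring: A=3, B=2, C=2, D=2, E=2, F=3, G=3, H=1, I=3, J=3, K=1. Every edge joins two different colors.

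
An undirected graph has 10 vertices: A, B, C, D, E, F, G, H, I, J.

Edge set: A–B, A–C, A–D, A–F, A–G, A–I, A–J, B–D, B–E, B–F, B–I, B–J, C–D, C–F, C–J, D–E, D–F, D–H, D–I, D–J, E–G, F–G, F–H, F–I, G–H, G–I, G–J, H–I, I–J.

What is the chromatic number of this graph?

5

A, B, D, F, I form a clique, so at least 5 colors are needed.
One proper 5-coloring: A=2, B=5, C=3, D=1, E=2, F=4, G=1, H=2, I=3, J=4. No two adjacent vertices share a color.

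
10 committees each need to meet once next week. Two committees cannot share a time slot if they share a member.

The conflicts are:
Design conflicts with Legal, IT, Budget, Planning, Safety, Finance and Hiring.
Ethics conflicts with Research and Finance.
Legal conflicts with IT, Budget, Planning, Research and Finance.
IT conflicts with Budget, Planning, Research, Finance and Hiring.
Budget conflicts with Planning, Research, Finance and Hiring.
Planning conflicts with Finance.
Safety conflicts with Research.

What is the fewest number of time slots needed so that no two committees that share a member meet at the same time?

6

Design, Legal, IT, Budget, Planning, Finance all conflict with each other, so at least 6 time slots are needed.
6 time slots suffice: time slot 1 → {Design, Research}; time slot 2 → {Ethics, Budget, Safety}; time slot 3 → {IT}; time slot 4 → {Finance, Hiring}; time slot 5 → {Legal}; time slot 6 → {Planning}. Each listed conflict is separated.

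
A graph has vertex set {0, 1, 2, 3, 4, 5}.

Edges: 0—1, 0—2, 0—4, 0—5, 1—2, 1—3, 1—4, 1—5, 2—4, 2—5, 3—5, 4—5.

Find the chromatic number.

0, 1, 2, 4, 5 are pairwise adjacent (a clique of size 5), so at least 5 colors are needed.
5 colors suffice: 0=c, 1=b, 2=d, 3=c, 4=e, 5=a. Every edge joins two different colors.

5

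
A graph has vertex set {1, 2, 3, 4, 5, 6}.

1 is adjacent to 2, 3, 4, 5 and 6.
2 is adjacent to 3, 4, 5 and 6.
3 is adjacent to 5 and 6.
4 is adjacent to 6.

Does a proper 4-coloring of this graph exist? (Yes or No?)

The chromatic number is 4. 1, 2, 4, 6 are pairwise adjacent (a clique of size 4), so at least 4 colors are needed.
A valid assignment using 4 colors: 1=blue, 2=red, 3=yellow, 4=yellow, 5=green, 6=green.
That is already a proper 4-coloring.

Yes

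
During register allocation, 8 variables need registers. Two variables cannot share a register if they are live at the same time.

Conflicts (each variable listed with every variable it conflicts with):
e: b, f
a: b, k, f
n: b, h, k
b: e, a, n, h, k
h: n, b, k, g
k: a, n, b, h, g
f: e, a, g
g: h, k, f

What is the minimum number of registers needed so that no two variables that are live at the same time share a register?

n, b, h, k are mutually in conflict, so at least 4 registers are needed.
A valid assignment using 4 registers: e=3, a=3, n=4, b=1, h=3, k=2, f=2, g=1. Each listed conflict is separated.

4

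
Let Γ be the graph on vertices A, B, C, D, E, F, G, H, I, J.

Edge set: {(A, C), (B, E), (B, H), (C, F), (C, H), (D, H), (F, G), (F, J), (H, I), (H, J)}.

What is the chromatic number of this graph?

F and J are adjacent, so at least 2 colors are needed.
2 colors suffice: A=1, B=2, C=2, D=2, E=1, F=1, G=2, H=1, I=2, J=2. No two adjacent vertices share a color.

2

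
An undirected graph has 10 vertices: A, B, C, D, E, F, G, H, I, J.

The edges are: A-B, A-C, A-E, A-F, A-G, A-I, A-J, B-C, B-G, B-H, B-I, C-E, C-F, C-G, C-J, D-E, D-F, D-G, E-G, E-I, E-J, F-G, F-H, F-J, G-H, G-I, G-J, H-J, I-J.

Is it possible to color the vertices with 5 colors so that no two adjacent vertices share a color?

The chromatic number is 5. A, E, G, I, J are mutually adjacent (a clique of size 5), so at least 5 colors are needed.
One proper 5-coloring: A=2, B=3, C=5, D=2, E=4, F=4, G=1, H=2, I=5, J=3.
That is already a proper 5-coloring.

Yes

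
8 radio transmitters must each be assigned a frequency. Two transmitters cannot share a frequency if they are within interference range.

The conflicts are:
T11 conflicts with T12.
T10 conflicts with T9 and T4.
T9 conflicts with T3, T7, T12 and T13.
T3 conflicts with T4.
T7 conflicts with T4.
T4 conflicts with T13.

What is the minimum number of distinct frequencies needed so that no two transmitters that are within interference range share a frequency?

T4 and T13 conflict, so at least 2 frequencies are needed.
A valid assignment using 2 frequencies: T11=1, T10=2, T9=1, T3=2, T7=2, T12=2, T4=1, T13=2. Every pair that conflicts lands in different frequencies.

2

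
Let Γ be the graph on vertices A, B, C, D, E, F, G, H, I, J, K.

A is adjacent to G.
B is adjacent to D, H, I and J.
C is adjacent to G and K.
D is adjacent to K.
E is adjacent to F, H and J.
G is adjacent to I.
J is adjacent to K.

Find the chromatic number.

2

B and D are adjacent, so at least 2 colors are needed.
2 colors suffice: color 1 → {B, E, G, K}; color 2 → {A, C, D, F, H, I, J}. Every edge joins two different colors.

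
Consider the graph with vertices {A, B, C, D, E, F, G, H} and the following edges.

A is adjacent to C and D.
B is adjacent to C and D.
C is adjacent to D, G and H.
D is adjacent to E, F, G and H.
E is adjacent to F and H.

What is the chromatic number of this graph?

A, C, D are mutually adjacent, so at least 3 colors are needed.
3 colors suffice: color 1 → {D}; color 2 → {C, E}; color 3 → {A, B, F, G, H}. Each edge has distinct colors on its endpoints.

3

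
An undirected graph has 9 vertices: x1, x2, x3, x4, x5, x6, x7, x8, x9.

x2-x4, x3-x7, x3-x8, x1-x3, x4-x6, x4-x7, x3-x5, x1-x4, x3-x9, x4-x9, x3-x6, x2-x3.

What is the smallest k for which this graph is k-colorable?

2

x3 and x6 are adjacent, so at least 2 colors are needed.
A valid assignment using 2 colors: x1=2, x2=2, x3=1, x4=1, x5=2, x6=2, x7=2, x8=2, x9=2. Each edge has distinct colors on its endpoints.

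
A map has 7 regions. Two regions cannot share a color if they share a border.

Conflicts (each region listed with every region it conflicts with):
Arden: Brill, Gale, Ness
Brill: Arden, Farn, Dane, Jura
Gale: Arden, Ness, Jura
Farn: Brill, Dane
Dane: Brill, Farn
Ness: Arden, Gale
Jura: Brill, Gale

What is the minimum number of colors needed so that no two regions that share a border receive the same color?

3

Arden, Gale, Ness all conflict with each other, so at least 3 colors are needed.
3 colors suffice: color 1 → {Brill, Gale}; color 2 → {Arden, Farn, Jura}; color 3 → {Dane, Ness}. No two conflicting regions share a color.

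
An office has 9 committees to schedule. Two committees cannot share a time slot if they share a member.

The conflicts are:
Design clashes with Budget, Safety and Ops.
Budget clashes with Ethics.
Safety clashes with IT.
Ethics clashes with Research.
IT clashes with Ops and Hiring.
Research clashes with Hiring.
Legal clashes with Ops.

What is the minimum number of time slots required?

3

The cycle Research-Hiring-IT-Ops-Design-Budget-Ethics-Research has odd length 7, so it cannot be 2-colored; at least 3 time slots are needed.
3 time slots suffice: time slot 1 → {Design, Ethics, IT, Legal}; time slot 2 → {Budget, Safety, Research, Ops}; time slot 3 → {Hiring}. No two conflicting committees share a time slot.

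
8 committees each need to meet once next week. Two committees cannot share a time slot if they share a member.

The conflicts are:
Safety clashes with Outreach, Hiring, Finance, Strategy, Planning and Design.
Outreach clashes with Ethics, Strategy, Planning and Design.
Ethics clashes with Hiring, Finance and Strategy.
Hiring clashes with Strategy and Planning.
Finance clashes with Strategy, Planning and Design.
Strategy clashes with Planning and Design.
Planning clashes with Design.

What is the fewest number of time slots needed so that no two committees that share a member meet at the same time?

5

Safety, Outreach, Strategy, Planning, Design are mutually in conflict, so at least 5 time slots are needed.
A valid assignment using 5 time slots: Safety=3, Outreach=4, Ethics=2, Hiring=4, Finance=4, Strategy=1, Planning=2, Design=5. Every pair that conflicts lands in different time slots.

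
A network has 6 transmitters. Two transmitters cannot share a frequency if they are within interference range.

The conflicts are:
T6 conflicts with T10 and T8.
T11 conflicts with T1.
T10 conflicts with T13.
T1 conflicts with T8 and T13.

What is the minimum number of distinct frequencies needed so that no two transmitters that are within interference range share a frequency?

3

The cycle T6-T10-T13-T1-T8-T6 has odd length 5, so it cannot be 2-colored; at least 3 frequencies are needed.
3 frequencies suffice: frequency 1 → {T6, T1}; frequency 2 → {T11, T8, T13}; frequency 3 → {T10}. No two conflicting transmitters share a frequency.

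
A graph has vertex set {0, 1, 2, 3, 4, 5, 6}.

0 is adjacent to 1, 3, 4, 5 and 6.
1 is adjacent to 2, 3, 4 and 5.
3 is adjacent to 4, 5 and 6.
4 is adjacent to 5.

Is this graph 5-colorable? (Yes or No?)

The chromatic number is 5. 0, 1, 3, 4, 5 form a clique, so at least 5 colors are needed.
A valid assignment using 5 colors: 0=c, 1=b, 2=a, 3=a, 4=e, 5=d, 6=b.
That is already a proper 5-coloring.

Yes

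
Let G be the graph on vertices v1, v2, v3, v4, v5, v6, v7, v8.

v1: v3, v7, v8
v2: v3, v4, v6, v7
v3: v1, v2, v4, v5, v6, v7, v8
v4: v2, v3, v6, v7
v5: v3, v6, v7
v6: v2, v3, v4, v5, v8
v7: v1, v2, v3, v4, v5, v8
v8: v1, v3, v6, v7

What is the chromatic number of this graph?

v1, v3, v7, v8 form a clique, so at least 4 colors are needed.
4 colors suffice: v1=Y, v2=Y, v3=R, v4=G, v5=G, v6=B, v7=B, v8=G. Each edge has distinct colors on its endpoints.

4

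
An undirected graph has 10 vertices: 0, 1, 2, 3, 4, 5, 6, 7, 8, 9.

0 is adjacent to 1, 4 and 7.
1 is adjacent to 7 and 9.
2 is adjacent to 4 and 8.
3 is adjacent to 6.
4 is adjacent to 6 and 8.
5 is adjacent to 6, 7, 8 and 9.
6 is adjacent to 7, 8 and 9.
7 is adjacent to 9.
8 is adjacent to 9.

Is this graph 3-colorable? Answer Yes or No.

No

5, 6, 7, 9 are pairwise adjacent (a clique of size 4), so at least 4 colors are needed.
So 3 colors are not enough.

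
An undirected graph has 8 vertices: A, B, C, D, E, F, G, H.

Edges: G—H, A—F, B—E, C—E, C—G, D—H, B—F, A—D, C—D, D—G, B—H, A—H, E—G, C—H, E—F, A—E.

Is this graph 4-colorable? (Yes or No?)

The chromatic number is 4. C, D, G, H form a clique, so at least 4 colors are needed.
4 colors suffice: A=2, B=2, C=2, D=3, E=1, F=3, G=4, H=1.
That is already a proper 4-coloring.

Yes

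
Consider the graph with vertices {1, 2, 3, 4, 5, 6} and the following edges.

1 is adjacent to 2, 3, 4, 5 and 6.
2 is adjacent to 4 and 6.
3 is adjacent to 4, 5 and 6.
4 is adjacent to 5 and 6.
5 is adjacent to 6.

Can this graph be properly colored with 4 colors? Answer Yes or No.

No

1, 3, 4, 5, 6 are pairwise adjacent (a clique of size 5), so at least 5 colors are needed.
So 4 colors are not enough.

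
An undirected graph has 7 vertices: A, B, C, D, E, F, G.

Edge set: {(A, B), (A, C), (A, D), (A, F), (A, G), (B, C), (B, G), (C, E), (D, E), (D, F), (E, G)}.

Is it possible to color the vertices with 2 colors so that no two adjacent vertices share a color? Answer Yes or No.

No

A, B, C are mutually adjacent, so at least 3 colors are needed.
So 2 colors are not enough.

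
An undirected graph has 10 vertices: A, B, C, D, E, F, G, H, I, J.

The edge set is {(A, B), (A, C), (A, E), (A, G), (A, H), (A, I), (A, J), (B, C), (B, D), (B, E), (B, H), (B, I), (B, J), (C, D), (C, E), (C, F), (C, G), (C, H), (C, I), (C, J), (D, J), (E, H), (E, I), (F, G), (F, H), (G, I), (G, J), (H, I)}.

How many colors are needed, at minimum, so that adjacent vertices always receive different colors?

6

A, B, C, E, H, I form a clique, so at least 6 colors are needed.
6 colors suffice: color 1 → {C}; color 2 → {B, G}; color 3 → {A, D, F}; color 4 → {H, J}; color 5 → {I}; color 6 → {E}. Every edge joins two different colors.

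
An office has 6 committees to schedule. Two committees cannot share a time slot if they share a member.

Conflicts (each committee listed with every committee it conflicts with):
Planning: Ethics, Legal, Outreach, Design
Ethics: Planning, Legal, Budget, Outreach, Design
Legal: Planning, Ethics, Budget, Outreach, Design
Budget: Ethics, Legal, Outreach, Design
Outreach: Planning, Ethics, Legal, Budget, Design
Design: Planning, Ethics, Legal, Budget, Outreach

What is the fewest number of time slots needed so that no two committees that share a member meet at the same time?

Ethics, Legal, Budget, Outreach, Design are mutually in conflict, so at least 5 time slots are needed.
5 time slots suffice: Planning=5, Ethics=2, Legal=1, Budget=5, Outreach=4, Design=3. No two conflicting committees share a time slot.

5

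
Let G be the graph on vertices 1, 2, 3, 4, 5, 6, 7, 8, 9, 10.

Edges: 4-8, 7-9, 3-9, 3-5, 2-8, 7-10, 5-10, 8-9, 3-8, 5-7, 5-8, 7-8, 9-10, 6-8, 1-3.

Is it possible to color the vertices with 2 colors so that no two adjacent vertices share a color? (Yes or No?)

No

3, 5, 8 are mutually adjacent, so at least 3 colors are needed.
So 2 colors are not enough.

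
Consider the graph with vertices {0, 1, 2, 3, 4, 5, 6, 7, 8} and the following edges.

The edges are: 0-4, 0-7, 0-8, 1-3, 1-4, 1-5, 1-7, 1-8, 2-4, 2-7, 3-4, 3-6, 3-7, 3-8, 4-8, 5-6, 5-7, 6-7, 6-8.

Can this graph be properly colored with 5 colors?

The chromatic number is 4. 1, 3, 4, 8 are mutually adjacent (a clique of size 4), so at least 4 colors are needed.
4 colors suffice: 0=blue, 1=green, 2=blue, 3=blue, 4=red, 5=blue, 6=green, 7=red, 8=yellow.
Since 5 ≥ 4, a proper 5-coloring certainly exists.

Yes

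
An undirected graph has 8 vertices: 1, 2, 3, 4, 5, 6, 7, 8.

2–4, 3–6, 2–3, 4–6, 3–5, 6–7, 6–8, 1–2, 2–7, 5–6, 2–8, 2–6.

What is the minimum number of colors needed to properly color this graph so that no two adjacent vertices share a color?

2, 3, 6 form a triangle, so at least 3 colors are needed.
3 colors suffice: color red → {1, 6}; color blue → {2, 5}; color green → {3, 4, 7, 8}. No two adjacent vertices share a color.

3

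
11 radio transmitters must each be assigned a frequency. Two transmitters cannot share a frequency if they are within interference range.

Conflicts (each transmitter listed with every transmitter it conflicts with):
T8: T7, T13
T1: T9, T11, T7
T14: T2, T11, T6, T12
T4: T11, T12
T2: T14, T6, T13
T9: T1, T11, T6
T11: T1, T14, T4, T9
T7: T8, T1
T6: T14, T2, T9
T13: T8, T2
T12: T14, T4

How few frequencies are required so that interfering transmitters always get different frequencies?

3

T14, T2, T6 all conflict with each other, so at least 3 frequencies are needed.
Using 3 frequencies: T8=2, T1=3, T14=1, T4=1, T2=2, T9=1, T11=2, T7=1, T6=3, T13=1, T12=2. Each listed conflict is separated.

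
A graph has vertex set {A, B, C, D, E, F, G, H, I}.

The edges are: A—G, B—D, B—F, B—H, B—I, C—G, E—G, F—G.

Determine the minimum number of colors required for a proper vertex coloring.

F and G are adjacent, so at least 2 colors are needed.
2 colors suffice: color 1 → {B, G}; color 2 → {A, C, D, E, F, H, I}. No two adjacent vertices share a color.

2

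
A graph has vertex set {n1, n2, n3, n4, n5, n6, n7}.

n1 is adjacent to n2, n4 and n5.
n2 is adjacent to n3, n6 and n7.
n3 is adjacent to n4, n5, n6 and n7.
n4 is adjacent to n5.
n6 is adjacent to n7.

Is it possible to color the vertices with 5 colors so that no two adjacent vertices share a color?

The chromatic number is 4. n2, n3, n6, n7 are pairwise adjacent (a clique of size 4), so at least 4 colors are needed.
4 colors suffice: n1=1, n2=2, n3=1, n4=2, n5=3, n6=3, n7=4.
Since 5 ≥ 4, a proper 5-coloring certainly exists.

Yes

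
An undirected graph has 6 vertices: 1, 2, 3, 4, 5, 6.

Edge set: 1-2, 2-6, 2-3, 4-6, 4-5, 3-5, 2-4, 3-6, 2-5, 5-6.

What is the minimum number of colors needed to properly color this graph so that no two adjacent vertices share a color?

4

2, 3, 5, 6 are mutually adjacent (a clique of size 4), so at least 4 colors are needed.
A valid assignment using 4 colors: 1=blue, 2=red, 3=yellow, 4=yellow, 5=green, 6=blue. Every edge joins two different colors.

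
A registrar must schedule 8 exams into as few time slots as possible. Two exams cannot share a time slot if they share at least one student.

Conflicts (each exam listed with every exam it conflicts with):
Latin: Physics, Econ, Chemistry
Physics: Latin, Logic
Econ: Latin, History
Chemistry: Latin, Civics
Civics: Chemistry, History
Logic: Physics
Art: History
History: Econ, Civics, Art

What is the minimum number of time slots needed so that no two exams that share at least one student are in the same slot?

3

The cycle Chemistry-Civics-History-Econ-Latin-Chemistry has odd length 5, so it cannot be 2-colored; at least 3 time slots are needed.
3 time slots suffice: time slot 1 → {Latin, Logic, History}; time slot 2 → {Physics, Econ, Civics, Art}; time slot 3 → {Chemistry}. Every pair that conflicts lands in different time slots.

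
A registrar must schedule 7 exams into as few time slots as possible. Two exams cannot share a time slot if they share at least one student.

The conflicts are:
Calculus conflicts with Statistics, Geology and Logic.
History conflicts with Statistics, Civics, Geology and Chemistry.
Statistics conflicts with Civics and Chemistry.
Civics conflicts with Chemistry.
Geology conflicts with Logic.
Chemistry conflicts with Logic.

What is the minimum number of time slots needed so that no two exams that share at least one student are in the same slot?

History, Statistics, Civics, Chemistry are mutually in conflict, so at least 4 time slots are needed.
4 time slots suffice: Calculus=3, History=1, Statistics=2, Civics=4, Geology=2, Chemistry=3, Logic=1. Every pair that conflicts lands in different time slots.

4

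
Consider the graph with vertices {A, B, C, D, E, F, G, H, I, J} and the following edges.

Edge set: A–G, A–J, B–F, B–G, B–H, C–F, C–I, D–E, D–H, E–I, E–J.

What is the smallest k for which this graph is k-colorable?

3

The cycle E-J-A-G-B-H-D-E has odd length 7, so it cannot be 2-colored; at least 3 colors are needed.
3 colors suffice: color red → {A, B, C, E}; color blue → {D, F, G, I, J}; color green → {H}. No two adjacent vertices share a color.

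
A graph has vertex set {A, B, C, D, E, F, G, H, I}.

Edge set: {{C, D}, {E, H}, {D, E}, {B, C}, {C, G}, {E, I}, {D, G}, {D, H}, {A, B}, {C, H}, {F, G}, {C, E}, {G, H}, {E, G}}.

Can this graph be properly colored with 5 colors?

Yes

The chromatic number is 5. C, D, E, G, H are mutually adjacent (a clique of size 5), so at least 5 colors are needed.
5 colors suffice: color 1 → {B, G, I}; color 2 → {A, C, F}; color 3 → {E}; color 4 → {D}; color 5 → {H}.
That is already a proper 5-coloring.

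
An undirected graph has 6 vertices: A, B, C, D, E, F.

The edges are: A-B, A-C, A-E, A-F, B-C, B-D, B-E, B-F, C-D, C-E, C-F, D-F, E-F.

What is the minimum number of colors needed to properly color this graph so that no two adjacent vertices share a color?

A, B, C, E, F are mutually adjacent (a clique of size 5), so at least 5 colors are needed.
One proper 5-coloring: A=4, B=3, C=2, D=4, E=5, F=1. Every edge joins two different colors.

5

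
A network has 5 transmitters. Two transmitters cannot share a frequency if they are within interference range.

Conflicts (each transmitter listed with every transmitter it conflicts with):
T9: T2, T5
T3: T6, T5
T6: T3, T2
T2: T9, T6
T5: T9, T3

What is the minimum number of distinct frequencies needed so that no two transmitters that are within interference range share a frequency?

The cycle T6-T3-T5-T9-T2-T6 has odd length 5, so it cannot be 2-colored; at least 3 frequencies are needed.
3 frequencies suffice: frequency 1 → {T6, T5}; frequency 2 → {T3, T2}; frequency 3 → {T9}. No two conflicting transmitters share a frequency.

3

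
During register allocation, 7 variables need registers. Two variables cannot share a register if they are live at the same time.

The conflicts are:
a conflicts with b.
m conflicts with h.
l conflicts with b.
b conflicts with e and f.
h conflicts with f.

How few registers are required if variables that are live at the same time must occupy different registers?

2

h and f conflict, so at least 2 registers are needed.
2 registers suffice: register 1 → {b, h}; register 2 → {a, m, l, e, f}. Every pair that conflicts lands in different registers.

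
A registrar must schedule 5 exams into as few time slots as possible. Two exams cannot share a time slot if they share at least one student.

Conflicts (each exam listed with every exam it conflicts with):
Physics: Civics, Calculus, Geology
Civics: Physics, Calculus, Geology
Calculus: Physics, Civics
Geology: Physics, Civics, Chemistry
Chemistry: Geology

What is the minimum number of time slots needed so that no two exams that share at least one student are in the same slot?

3

Physics, Civics, Calculus pairwise conflict, so at least 3 time slots are needed.
3 time slots suffice: time slot 1 → {Civics, Chemistry}; time slot 2 → {Physics}; time slot 3 → {Calculus, Geology}. Each listed conflict is separated.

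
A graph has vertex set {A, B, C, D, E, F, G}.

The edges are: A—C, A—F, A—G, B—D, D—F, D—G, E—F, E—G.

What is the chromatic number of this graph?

2

A and F are adjacent, so at least 2 colors are needed.
2 colors suffice: color 1 → {B, C, F, G}; color 2 → {A, D, E}. Each edge has distinct colors on its endpoints.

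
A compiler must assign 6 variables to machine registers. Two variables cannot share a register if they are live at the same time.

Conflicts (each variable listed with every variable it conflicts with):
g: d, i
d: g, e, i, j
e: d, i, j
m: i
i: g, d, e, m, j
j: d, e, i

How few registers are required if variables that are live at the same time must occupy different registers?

d, e, i, j pairwise conflict, so at least 4 registers are needed.
4 registers suffice: g=3, d=2, e=3, m=2, i=1, j=4. No two conflicting variables share a register.

4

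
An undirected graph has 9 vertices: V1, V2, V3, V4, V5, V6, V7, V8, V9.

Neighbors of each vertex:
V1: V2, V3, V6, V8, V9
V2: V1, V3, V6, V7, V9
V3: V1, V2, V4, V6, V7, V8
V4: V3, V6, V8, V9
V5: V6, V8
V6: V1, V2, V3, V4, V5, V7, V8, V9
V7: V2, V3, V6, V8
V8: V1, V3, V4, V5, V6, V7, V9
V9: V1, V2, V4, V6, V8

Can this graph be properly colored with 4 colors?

Yes

The chromatic number is 4. V3, V6, V7, V8 are pairwise adjacent (a clique of size 4), so at least 4 colors are needed.
A valid assignment using 4 colors: V1=4, V2=2, V3=3, V4=4, V5=3, V6=1, V7=4, V8=2, V9=3.
That is already a proper 4-coloring.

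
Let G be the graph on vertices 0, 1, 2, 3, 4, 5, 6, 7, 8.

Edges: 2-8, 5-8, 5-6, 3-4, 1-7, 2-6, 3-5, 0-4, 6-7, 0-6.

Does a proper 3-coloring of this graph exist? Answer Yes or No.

The chromatic number is 3. The cycle 3-4-0-6-5-3 has odd length 5, so it cannot be 2-colored; at least 3 colors are needed.
3 colors suffice: color red → {1, 3, 6, 8}; color blue → {0, 2, 5, 7}; color green → {4}.
That is already a proper 3-coloring.

Yes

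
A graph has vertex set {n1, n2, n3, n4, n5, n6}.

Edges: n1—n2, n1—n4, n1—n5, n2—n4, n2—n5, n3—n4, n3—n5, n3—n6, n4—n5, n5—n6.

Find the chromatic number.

n1, n2, n4, n5 are mutually adjacent (a clique of size 4), so at least 4 colors are needed.
4 colors suffice: color 1 → {n5}; color 2 → {n4, n6}; color 3 → {n1, n3}; color 4 → {n2}. Each edge has distinct colors on its endpoints.

4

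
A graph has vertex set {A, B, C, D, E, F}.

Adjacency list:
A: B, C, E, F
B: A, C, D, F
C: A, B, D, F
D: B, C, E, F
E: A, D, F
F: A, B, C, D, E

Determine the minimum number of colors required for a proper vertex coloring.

B, C, D, F form a clique, so at least 4 colors are needed.
4 colors suffice: A=blue, B=yellow, C=green, D=blue, E=green, F=red. No two adjacent vertices share a color.

4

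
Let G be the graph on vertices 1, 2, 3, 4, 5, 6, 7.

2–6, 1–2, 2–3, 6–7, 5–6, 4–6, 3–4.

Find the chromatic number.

2 and 6 are adjacent, so at least 2 colors are needed.
2 colors suffice: color red → {1, 3, 6}; color blue → {2, 4, 5, 7}. No two adjacent vertices share a color.

2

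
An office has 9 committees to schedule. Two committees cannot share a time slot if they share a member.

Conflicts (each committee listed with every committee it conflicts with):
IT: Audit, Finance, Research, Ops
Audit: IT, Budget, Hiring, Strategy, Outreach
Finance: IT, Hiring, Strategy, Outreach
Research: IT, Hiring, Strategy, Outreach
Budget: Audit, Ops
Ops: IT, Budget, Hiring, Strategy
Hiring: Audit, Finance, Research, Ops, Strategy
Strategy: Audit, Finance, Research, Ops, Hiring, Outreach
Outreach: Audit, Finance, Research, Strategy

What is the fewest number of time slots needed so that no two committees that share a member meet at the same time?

3

Research, Hiring, Strategy all conflict with each other, so at least 3 time slots are needed.
A valid assignment using 3 time slots: IT=1, Audit=3, Finance=3, Research=3, Budget=1, Ops=3, Hiring=2, Strategy=1, Outreach=2. No two conflicting committees share a time slot.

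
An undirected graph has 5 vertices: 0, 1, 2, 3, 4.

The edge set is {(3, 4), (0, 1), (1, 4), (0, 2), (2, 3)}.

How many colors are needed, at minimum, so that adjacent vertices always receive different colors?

3

The cycle 0-1-4-3-2-0 has odd length 5, so it cannot be 2-colored; at least 3 colors are needed.
One proper 3-coloring: 0=red, 1=blue, 2=green, 3=blue, 4=red. Every edge joins two different colors.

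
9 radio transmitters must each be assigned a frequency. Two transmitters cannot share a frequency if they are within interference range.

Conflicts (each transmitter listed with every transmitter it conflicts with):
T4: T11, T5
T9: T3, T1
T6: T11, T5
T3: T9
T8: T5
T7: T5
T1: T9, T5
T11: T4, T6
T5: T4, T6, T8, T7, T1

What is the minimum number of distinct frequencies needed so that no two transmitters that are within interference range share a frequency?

2

T6 and T11 conflict, so at least 2 frequencies are needed.
2 frequencies suffice: frequency 1 → {T9, T11, T5}; frequency 2 → {T4, T6, T3, T8, T7, T1}. Each listed conflict is separated.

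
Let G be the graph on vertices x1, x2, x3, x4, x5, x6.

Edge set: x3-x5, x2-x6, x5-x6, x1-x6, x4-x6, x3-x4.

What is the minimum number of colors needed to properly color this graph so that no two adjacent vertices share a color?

2

x3 and x4 are adjacent, so at least 2 colors are needed.
2 colors suffice: color 1 → {x3, x6}; color 2 → {x1, x2, x4, x5}. Each edge has distinct colors on its endpoints.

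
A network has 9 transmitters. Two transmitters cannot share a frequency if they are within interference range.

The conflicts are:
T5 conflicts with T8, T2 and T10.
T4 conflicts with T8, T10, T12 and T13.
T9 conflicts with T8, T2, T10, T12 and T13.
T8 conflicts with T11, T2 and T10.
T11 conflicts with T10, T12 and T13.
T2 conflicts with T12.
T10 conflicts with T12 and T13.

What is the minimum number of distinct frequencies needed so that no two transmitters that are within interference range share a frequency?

3

T9, T2, T12 pairwise conflict, so at least 3 frequencies are needed.
3 frequencies suffice: frequency 1 → {T2, T10}; frequency 2 → {T8, T12, T13}; frequency 3 → {T5, T4, T9, T11}. Each listed conflict is separated.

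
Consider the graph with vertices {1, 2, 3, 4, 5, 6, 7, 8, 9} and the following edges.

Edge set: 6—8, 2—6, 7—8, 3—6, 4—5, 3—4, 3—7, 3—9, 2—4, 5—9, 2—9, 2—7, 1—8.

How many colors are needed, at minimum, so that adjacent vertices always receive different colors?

2

2 and 4 are adjacent, so at least 2 colors are needed.
2 colors suffice: color red → {2, 3, 5, 8}; color blue → {1, 4, 6, 7, 9}. Each edge has distinct colors on its endpoints.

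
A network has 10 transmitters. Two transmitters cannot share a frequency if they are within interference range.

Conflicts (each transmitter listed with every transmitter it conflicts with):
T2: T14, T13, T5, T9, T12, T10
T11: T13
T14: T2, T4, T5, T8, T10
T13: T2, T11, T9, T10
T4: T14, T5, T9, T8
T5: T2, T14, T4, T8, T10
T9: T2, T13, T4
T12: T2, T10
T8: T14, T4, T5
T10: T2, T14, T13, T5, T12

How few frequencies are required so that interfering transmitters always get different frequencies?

T2, T14, T5, T10 are mutually in conflict, so at least 4 frequencies are needed.
4 frequencies suffice: T2=1, T11=1, T14=3, T13=3, T4=1, T5=4, T9=2, T12=3, T8=2, T10=2. No two conflicting transmitters share a frequency.

4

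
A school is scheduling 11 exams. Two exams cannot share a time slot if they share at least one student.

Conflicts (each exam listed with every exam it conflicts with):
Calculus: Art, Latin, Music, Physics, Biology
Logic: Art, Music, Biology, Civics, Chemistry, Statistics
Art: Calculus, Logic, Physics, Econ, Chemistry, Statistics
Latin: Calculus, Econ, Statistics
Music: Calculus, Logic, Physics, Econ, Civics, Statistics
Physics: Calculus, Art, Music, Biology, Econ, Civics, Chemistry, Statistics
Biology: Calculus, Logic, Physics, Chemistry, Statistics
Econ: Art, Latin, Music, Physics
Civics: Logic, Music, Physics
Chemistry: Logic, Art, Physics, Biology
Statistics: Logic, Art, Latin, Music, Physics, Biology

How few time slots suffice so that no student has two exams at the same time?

3

Music, Physics, Civics are mutually in conflict, so at least 3 time slots are needed.
Using 3 time slots: Calculus=3, Logic=1, Art=2, Latin=1, Music=2, Physics=1, Biology=2, Econ=3, Civics=3, Chemistry=3, Statistics=3. No two conflicting exams share a time slot.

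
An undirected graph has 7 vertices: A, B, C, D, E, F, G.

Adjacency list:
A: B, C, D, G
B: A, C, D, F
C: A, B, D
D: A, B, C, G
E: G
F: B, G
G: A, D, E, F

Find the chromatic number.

4

A, B, C, D are pairwise adjacent (a clique of size 4), so at least 4 colors are needed.
A valid assignment using 4 colors: A=green, B=blue, C=yellow, D=red, E=red, F=red, G=blue. Every edge joins two different colors.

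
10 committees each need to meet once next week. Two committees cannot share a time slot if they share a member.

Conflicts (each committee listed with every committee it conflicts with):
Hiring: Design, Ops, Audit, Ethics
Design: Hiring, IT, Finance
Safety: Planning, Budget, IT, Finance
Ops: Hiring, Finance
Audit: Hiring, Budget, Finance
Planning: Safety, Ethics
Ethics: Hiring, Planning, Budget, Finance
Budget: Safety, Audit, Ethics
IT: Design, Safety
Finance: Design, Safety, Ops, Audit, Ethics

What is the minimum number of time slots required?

Audit and Finance conflict, so at least 2 time slots are needed.
2 time slots suffice: Hiring=1, Design=2, Safety=2, Ops=2, Audit=2, Planning=1, Ethics=2, Budget=1, IT=1, Finance=1. No two conflicting committees share a time slot.

2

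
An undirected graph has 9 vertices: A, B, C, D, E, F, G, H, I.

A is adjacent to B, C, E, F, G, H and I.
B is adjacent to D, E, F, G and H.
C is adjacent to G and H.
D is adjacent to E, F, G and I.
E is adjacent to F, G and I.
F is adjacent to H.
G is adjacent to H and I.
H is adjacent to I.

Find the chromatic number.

A, B, E, G are mutually adjacent (a clique of size 4), so at least 4 colors are needed.
A valid assignment using 4 colors: A=2, B=4, C=4, D=2, E=3, F=1, G=1, H=3, I=4. Every edge joins two different colors.

4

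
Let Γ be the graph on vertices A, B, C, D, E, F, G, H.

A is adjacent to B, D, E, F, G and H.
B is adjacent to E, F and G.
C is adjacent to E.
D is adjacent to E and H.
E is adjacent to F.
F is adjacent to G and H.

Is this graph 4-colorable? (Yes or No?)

Yes

The chromatic number is 4. A, B, F, G are mutually adjacent (a clique of size 4), so at least 4 colors are needed.
One proper 4-coloring: A=1, B=4, C=1, D=2, E=3, F=2, G=3, H=3.
That is already a proper 4-coloring.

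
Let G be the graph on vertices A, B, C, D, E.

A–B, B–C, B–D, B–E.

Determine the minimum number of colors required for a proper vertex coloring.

B and D are adjacent, so at least 2 colors are needed.
2 colors suffice: color 1 → {B}; color 2 → {A, C, D, E}. Every edge joins two different colors.

2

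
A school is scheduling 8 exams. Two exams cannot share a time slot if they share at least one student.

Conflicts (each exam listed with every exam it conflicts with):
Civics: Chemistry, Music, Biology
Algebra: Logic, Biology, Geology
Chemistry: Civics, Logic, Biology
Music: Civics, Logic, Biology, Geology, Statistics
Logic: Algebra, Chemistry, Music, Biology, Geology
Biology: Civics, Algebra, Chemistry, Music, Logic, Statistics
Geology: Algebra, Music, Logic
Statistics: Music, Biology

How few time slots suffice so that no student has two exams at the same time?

3

Music, Logic, Biology all conflict with each other, so at least 3 time slots are needed.
3 time slots suffice: Civics=3, Algebra=2, Chemistry=2, Music=2, Logic=3, Biology=1, Geology=1, Statistics=3. No two conflicting exams share a time slot.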